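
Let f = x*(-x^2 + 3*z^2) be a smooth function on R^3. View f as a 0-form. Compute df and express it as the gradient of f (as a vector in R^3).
df = (-3*x^2 + 3*z^2) dx + (0) dy + (6*x*z) dz; grad f = (-3*x^2 + 3*z^2, 0, 6*x*z)

For a 0-form f, d f = (∂f/∂x) dx + (∂f/∂y) dy + (∂f/∂z) dz. The components of the vector representation are exactly the entries of grad f in Cartesian coordinates:
  ∂f/∂x = -3*x^2 + 3*z^2
  ∂f/∂y = 0
  ∂f/∂z = 6*x*z.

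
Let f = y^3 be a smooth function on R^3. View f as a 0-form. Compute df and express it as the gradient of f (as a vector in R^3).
df = (0) dx + (3*y^2) dy + (0) dz; grad f = (0, 3*y^2, 0)

For a 0-form f, d f = (∂f/∂x) dx + (∂f/∂y) dy + (∂f/∂z) dz. The components of the vector representation are exactly the entries of grad f in Cartesian coordinates:
  ∂f/∂x = 0
  ∂f/∂y = 3*y^2
  ∂f/∂z = 0.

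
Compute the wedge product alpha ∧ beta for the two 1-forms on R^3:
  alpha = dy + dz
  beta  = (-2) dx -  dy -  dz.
alpha ∧ beta = (2) dx ∧ dy + (2) dx ∧ dz

Distribute the wedge, using dx_i ∧ dx_j = -dx_j ∧ dx_i and dx_i ∧ dx_i = 0. For each pair (i, j) with i < j, the coefficient of dx_i ∧ dx_j in alpha ∧ beta is (alpha_i * beta_j - alpha_j * beta_i). Collecting: alpha ∧ beta = (2) dx ∧ dy + (2) dx ∧ dz.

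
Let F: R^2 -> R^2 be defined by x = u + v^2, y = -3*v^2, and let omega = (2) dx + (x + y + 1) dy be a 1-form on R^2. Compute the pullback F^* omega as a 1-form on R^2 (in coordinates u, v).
F^* omega = (2) du + (2*v*(-3*u + 6*v^2 - 1)) dv

Using F^*(f dg) = (f ∘ F) d(g ∘ F), substitute each coordinate x_i by F_i(u, v) in f_i, and replace dx_i by d F_i = (∂F_i/∂u) du + (∂F_i/∂v) dv.
  For the x component: f_1(F) = 2; d F_1 = (1) du + (2*v) dv
  For the y component: f_2(F) = u - 2*v^2 + 1; d F_2 = (0) du + (-6*v) dv
Combining and collecting du, dv coefficients:
  coeff of du: 2
  coeff of dv: 2*v*(-3*u + 6*v^2 - 1)
F^* omega = (2) du + (2*v*(-3*u + 6*v^2 - 1)) dv.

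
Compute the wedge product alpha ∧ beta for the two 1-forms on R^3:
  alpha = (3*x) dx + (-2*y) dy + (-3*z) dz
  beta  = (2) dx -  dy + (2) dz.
alpha ∧ beta = (-3*x + 4*y) dx ∧ dy + (6*x + 6*z) dx ∧ dz + (-4*y - 3*z) dy ∧ dz

Distribute the wedge, using dx_i ∧ dx_j = -dx_j ∧ dx_i and dx_i ∧ dx_i = 0. For each pair (i, j) with i < j, the coefficient of dx_i ∧ dx_j in alpha ∧ beta is (alpha_i * beta_j - alpha_j * beta_i). Collecting: alpha ∧ beta = (-3*x + 4*y) dx ∧ dy + (6*x + 6*z) dx ∧ dz + (-4*y - 3*z) dy ∧ dz.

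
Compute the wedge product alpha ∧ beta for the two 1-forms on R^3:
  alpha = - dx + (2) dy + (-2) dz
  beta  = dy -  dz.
alpha ∧ beta = (-1) dx ∧ dy + (1) dx ∧ dz

Distribute the wedge, using dx_i ∧ dx_j = -dx_j ∧ dx_i and dx_i ∧ dx_i = 0. For each pair (i, j) with i < j, the coefficient of dx_i ∧ dx_j in alpha ∧ beta is (alpha_i * beta_j - alpha_j * beta_i). Collecting: alpha ∧ beta = (-1) dx ∧ dy + (1) dx ∧ dz.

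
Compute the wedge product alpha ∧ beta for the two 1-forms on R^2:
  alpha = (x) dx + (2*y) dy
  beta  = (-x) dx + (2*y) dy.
alpha ∧ beta = (4*x*y) dx ∧ dy

Distribute the wedge, using dx_i ∧ dx_j = -dx_j ∧ dx_i and dx_i ∧ dx_i = 0. For each pair (i, j) with i < j, the coefficient of dx_i ∧ dx_j in alpha ∧ beta is (alpha_i * beta_j - alpha_j * beta_i). Collecting: alpha ∧ beta = (4*x*y) dx ∧ dy.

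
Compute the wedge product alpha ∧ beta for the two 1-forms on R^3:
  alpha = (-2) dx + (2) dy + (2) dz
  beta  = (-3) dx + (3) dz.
alpha ∧ beta = (6) dx ∧ dy + (6) dy ∧ dz

Distribute the wedge, using dx_i ∧ dx_j = -dx_j ∧ dx_i and dx_i ∧ dx_i = 0. For each pair (i, j) with i < j, the coefficient of dx_i ∧ dx_j in alpha ∧ beta is (alpha_i * beta_j - alpha_j * beta_i). Collecting: alpha ∧ beta = (6) dx ∧ dy + (6) dy ∧ dz.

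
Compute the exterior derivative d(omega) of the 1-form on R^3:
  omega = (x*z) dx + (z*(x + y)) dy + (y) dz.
d(omega) = (z) dx ∧ dy + (-x) dx ∧ dz + (-x - y + 1) dy ∧ dz

For a 1-form omega = sum_i f_i dx_i, the exterior derivative is
  d(omega) = sum_{i < j} (∂f_j/∂x_i - ∂f_i/∂x_j) dx_i ∧ dx_j.
  coefficient of dx ∧ dy: ∂f_2/∂x - ∂f_1/∂y = ∂(z*(x + y))/∂x - ∂(x*z)/∂y = z
  coefficient of dx ∧ dz: ∂f_3/∂x - ∂f_1/∂z = ∂(y)/∂x - ∂(x*z)/∂z = -x
  coefficient of dy ∧ dz: ∂f_3/∂y - ∂f_2/∂z = ∂(y)/∂y - ∂(z*(x + y))/∂z = -x - y + 1
Assembling: d(omega) = (z) dx ∧ dy + (-x) dx ∧ dz + (-x - y + 1) dy ∧ dz.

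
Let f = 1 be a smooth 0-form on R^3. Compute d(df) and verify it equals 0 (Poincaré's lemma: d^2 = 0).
d(df) = 0

Step 1: df = sum_i (∂f/∂x_i) dx_i = (0) dx + (0) dy + (0) dz.
Step 2: Apply d again. Using the 1-form formula, the coefficient of dx ∧ dy in d(df) is ∂^2 f/∂x ∂y - ∂^2 f/∂y ∂x = (0) - (0) = 0 (equality of mixed partials for smooth f).
Similarly for dx ∧ dz and dy ∧ dz — all coefficients vanish. So d(df) = 0.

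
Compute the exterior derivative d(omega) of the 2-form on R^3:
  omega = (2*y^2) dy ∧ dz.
d(omega) = 0

For a 2-form omega = sum_{i<j} g_{ij} dx_i ∧ dx_j, the exterior derivative is
  d(omega) = sum_{i<j} d(g_{ij}) ∧ dx_i ∧ dx_j = sum_{i<j, k} (∂g_{ij}/∂x_k) dx_k ∧ dx_i ∧ dx_j.
Expand each term, using dx_k ∧ dx_i ∧ dx_j = sgn(permutation) dx_{(a)} ∧ dx_{(b)} ∧ dx_{(c)} with (a < b < c) sorted:

Collecting like 3-forms: d(omega) = 0.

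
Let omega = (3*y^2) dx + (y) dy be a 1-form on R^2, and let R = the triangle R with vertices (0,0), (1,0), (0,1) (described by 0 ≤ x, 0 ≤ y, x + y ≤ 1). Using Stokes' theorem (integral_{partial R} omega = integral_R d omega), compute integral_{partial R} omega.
integral_(partial R) omega = -1

Stokes: integral_partial_R omega = integral_R d omega with d omega = (∂Q/∂x - ∂P/∂y) dx ∧ dy.
  ∂Q/∂x = 0
  ∂P/∂y = 6*y
  integrand = ∂Q/∂x - ∂P/∂y = -6*y.
Integrating over R: integral_0^1 integral_0^{1-x} (-6*y) dy dx = -1.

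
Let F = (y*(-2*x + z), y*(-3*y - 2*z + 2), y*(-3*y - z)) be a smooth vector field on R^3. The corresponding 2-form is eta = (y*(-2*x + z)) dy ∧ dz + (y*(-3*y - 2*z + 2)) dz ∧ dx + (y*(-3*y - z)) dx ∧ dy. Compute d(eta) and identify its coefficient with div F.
d(eta) = (-9*y - 2*z + 2) dx ∧ dy ∧ dz; div F = -9*y - 2*z + 2

For a 2-form in R^3 of the form above, applying d gives a 3-form with coefficient ∂P/∂x + ∂Q/∂y + ∂R/∂z:
  ∂P/∂x = -2*y
  ∂Q/∂y = -6*y - 2*z + 2
  ∂R/∂z = -y
Sum = -9*y - 2*z + 2, which is exactly div F.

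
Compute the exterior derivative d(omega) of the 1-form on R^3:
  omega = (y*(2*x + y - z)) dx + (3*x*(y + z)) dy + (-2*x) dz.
d(omega) = (-2*x + y + 4*z) dx ∧ dy + (y - 2) dx ∧ dz + (-3*x) dy ∧ dz

For a 1-form omega = sum_i f_i dx_i, the exterior derivative is
  d(omega) = sum_{i < j} (∂f_j/∂x_i - ∂f_i/∂x_j) dx_i ∧ dx_j.
  coefficient of dx ∧ dy: ∂f_2/∂x - ∂f_1/∂y = ∂(3*x*(y + z))/∂x - ∂(y*(2*x + y - z))/∂y = -2*x + y + 4*z
  coefficient of dx ∧ dz: ∂f_3/∂x - ∂f_1/∂z = ∂(-2*x)/∂x - ∂(y*(2*x + y - z))/∂z = y - 2
  coefficient of dy ∧ dz: ∂f_3/∂y - ∂f_2/∂z = ∂(-2*x)/∂y - ∂(3*x*(y + z))/∂z = -3*x
Assembling: d(omega) = (-2*x + y + 4*z) dx ∧ dy + (y - 2) dx ∧ dz + (-3*x) dy ∧ dz.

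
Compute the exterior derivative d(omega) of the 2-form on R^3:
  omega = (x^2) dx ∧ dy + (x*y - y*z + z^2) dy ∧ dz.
d(omega) = (y) dx ∧ dy ∧ dz

For a 2-form omega = sum_{i<j} g_{ij} dx_i ∧ dx_j, the exterior derivative is
  d(omega) = sum_{i<j} d(g_{ij}) ∧ dx_i ∧ dx_j = sum_{i<j, k} (∂g_{ij}/∂x_k) dx_k ∧ dx_i ∧ dx_j.
Expand each term, using dx_k ∧ dx_i ∧ dx_j = sgn(permutation) dx_{(a)} ∧ dx_{(b)} ∧ dx_{(c)} with (a < b < c) sorted:
  d(x*y - y*z + z^2) includes (∂/∂x)(x*y - y*z + z^2) dx = (y) dx, which multiplied by dy ∧ dz gives (y) dx ∧ dy ∧ dz
Collecting like 3-forms: d(omega) = (y) dx ∧ dy ∧ dz.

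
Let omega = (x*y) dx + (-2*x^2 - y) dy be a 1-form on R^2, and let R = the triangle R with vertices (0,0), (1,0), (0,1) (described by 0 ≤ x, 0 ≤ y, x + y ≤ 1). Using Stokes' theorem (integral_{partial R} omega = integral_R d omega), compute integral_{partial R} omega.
integral_(partial R) omega = -5/6

Stokes: integral_partial_R omega = integral_R d omega with d omega = (∂Q/∂x - ∂P/∂y) dx ∧ dy.
  ∂Q/∂x = -4*x
  ∂P/∂y = x
  integrand = ∂Q/∂x - ∂P/∂y = -5*x.
Integrating over R: integral_0^1 integral_0^{1-x} (-5*x) dy dx = -5/6.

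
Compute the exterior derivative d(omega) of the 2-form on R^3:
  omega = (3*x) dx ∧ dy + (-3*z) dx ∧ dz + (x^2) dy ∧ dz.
d(omega) = (2*x) dx ∧ dy ∧ dz

For a 2-form omega = sum_{i<j} g_{ij} dx_i ∧ dx_j, the exterior derivative is
  d(omega) = sum_{i<j} d(g_{ij}) ∧ dx_i ∧ dx_j = sum_{i<j, k} (∂g_{ij}/∂x_k) dx_k ∧ dx_i ∧ dx_j.
Expand each term, using dx_k ∧ dx_i ∧ dx_j = sgn(permutation) dx_{(a)} ∧ dx_{(b)} ∧ dx_{(c)} with (a < b < c) sorted:
  d(x^2) includes (∂/∂x)(x^2) dx = (2*x) dx, which multiplied by dy ∧ dz gives (2*x) dx ∧ dy ∧ dz
Collecting like 3-forms: d(omega) = (2*x) dx ∧ dy ∧ dz.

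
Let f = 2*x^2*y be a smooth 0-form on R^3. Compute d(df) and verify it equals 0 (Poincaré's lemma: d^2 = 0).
d(df) = 0

Step 1: df = sum_i (∂f/∂x_i) dx_i = (4*x*y) dx + (2*x^2) dy + (0) dz.
Step 2: Apply d again. Using the 1-form formula, the coefficient of dx ∧ dy in d(df) is ∂^2 f/∂x ∂y - ∂^2 f/∂y ∂x = (4*x) - (4*x) = 0 (equality of mixed partials for smooth f).
Similarly for dx ∧ dz and dy ∧ dz — all coefficients vanish. So d(df) = 0.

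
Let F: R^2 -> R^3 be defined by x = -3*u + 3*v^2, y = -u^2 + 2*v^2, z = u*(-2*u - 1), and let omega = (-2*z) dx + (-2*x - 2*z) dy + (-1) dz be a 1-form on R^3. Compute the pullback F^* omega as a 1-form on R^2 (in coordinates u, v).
F^* omega = (-8*u^3 - 28*u^2 + 12*u*v^2 - 2*u + 1) du + (4*v*(10*u^2 + 11*u - 6*v^2)) dv

Using F^*(f dg) = (f ∘ F) d(g ∘ F), substitute each coordinate x_i by F_i(u, v) in f_i, and replace dx_i by d F_i = (∂F_i/∂u) du + (∂F_i/∂v) dv.
  For the x component: f_1(F) = 2*u*(2*u + 1); d F_1 = (-3) du + (6*v) dv
  For the y component: f_2(F) = 4*u^2 + 8*u - 6*v^2; d F_2 = (-2*u) du + (4*v) dv
  For the z component: f_3(F) = -1; d F_3 = (-4*u - 1) du + (0) dv
Combining and collecting du, dv coefficients:
  coeff of du: -8*u^3 - 28*u^2 + 12*u*v^2 - 2*u + 1
  coeff of dv: 4*v*(10*u^2 + 11*u - 6*v^2)
F^* omega = (-8*u^3 - 28*u^2 + 12*u*v^2 - 2*u + 1) du + (4*v*(10*u^2 + 11*u - 6*v^2)) dv.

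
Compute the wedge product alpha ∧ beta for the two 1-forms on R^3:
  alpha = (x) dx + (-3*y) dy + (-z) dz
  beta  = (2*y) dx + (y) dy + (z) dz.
alpha ∧ beta = (y*(x + 6*y)) dx ∧ dy + (z*(x + 2*y)) dx ∧ dz + (-2*y*z) dy ∧ dz

Distribute the wedge, using dx_i ∧ dx_j = -dx_j ∧ dx_i and dx_i ∧ dx_i = 0. For each pair (i, j) with i < j, the coefficient of dx_i ∧ dx_j in alpha ∧ beta is (alpha_i * beta_j - alpha_j * beta_i). Collecting: alpha ∧ beta = (y*(x + 6*y)) dx ∧ dy + (z*(x + 2*y)) dx ∧ dz + (-2*y*z) dy ∧ dz.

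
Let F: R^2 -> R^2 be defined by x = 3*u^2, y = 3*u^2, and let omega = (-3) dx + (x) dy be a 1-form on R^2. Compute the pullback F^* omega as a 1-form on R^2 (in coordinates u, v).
F^* omega = (18*u*(u^2 - 1)) du

Using F^*(f dg) = (f ∘ F) d(g ∘ F), substitute each coordinate x_i by F_i(u, v) in f_i, and replace dx_i by d F_i = (∂F_i/∂u) du + (∂F_i/∂v) dv.
  For the x component: f_1(F) = -3; d F_1 = (6*u) du + (0) dv
  For the y component: f_2(F) = 3*u^2; d F_2 = (6*u) du + (0) dv
Combining and collecting du, dv coefficients:
  coeff of du: 18*u*(u^2 - 1)
  coeff of dv: 0
F^* omega = (18*u*(u^2 - 1)) du.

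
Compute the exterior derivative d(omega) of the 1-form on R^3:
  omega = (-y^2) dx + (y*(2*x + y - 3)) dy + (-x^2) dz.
d(omega) = (4*y) dx ∧ dy + (-2*x) dx ∧ dz

For a 1-form omega = sum_i f_i dx_i, the exterior derivative is
  d(omega) = sum_{i < j} (∂f_j/∂x_i - ∂f_i/∂x_j) dx_i ∧ dx_j.
  coefficient of dx ∧ dy: ∂f_2/∂x - ∂f_1/∂y = ∂(y*(2*x + y - 3))/∂x - ∂(-y^2)/∂y = 4*y
  coefficient of dx ∧ dz: ∂f_3/∂x - ∂f_1/∂z = ∂(-x^2)/∂x - ∂(-y^2)/∂z = -2*x
Assembling: d(omega) = (4*y) dx ∧ dy + (-2*x) dx ∧ dz.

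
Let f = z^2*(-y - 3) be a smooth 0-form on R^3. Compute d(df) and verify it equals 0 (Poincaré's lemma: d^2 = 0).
d(df) = 0

Step 1: df = sum_i (∂f/∂x_i) dx_i = (0) dx + (-z^2) dy + (2*z*(-y - 3)) dz.
Step 2: Apply d again. Using the 1-form formula, the coefficient of dx ∧ dy in d(df) is ∂^2 f/∂x ∂y - ∂^2 f/∂y ∂x = (0) - (0) = 0 (equality of mixed partials for smooth f).
Similarly for dx ∧ dz and dy ∧ dz — all coefficients vanish. So d(df) = 0.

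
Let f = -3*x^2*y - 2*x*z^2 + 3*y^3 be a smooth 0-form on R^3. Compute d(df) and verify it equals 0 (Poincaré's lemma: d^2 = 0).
d(df) = 0

Step 1: df = sum_i (∂f/∂x_i) dx_i = (-6*x*y - 2*z^2) dx + (-3*x^2 + 9*y^2) dy + (-4*x*z) dz.
Step 2: Apply d again. Using the 1-form formula, the coefficient of dx ∧ dy in d(df) is ∂^2 f/∂x ∂y - ∂^2 f/∂y ∂x = (-6*x) - (-6*x) = 0 (equality of mixed partials for smooth f).
Similarly for dx ∧ dz and dy ∧ dz — all coefficients vanish. So d(df) = 0.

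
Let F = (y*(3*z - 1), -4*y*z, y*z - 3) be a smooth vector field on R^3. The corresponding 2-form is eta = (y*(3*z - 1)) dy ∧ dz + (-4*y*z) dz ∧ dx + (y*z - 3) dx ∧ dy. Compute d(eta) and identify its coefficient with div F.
d(eta) = (y - 4*z) dx ∧ dy ∧ dz; div F = y - 4*z

For a 2-form in R^3 of the form above, applying d gives a 3-form with coefficient ∂P/∂x + ∂Q/∂y + ∂R/∂z:
  ∂P/∂x = 0
  ∂Q/∂y = -4*z
  ∂R/∂z = y
Sum = y - 4*z, which is exactly div F.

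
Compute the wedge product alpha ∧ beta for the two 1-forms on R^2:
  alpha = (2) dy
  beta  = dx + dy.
alpha ∧ beta = (-2) dx ∧ dy

Distribute the wedge, using dx_i ∧ dx_j = -dx_j ∧ dx_i and dx_i ∧ dx_i = 0. For each pair (i, j) with i < j, the coefficient of dx_i ∧ dx_j in alpha ∧ beta is (alpha_i * beta_j - alpha_j * beta_i). Collecting: alpha ∧ beta = (-2) dx ∧ dy.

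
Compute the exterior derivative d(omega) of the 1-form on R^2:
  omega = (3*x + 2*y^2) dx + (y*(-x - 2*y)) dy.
d(omega) = (-5*y) dx ∧ dy

For a 1-form omega = sum_i f_i dx_i, the exterior derivative is
  d(omega) = sum_{i < j} (∂f_j/∂x_i - ∂f_i/∂x_j) dx_i ∧ dx_j.
  coefficient of dx ∧ dy: ∂f_2/∂x - ∂f_1/∂y = ∂(y*(-x - 2*y))/∂x - ∂(3*x + 2*y^2)/∂y = -5*y
Assembling: d(omega) = (-5*y) dx ∧ dy.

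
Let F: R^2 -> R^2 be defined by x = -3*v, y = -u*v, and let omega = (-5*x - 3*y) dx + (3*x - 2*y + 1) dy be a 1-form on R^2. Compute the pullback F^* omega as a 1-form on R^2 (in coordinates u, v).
F^* omega = (v*(-2*u*v + 9*v - 1)) du + (-2*u^2*v - u - 45*v) dv

Using F^*(f dg) = (f ∘ F) d(g ∘ F), substitute each coordinate x_i by F_i(u, v) in f_i, and replace dx_i by d F_i = (∂F_i/∂u) du + (∂F_i/∂v) dv.
  For the x component: f_1(F) = 3*v*(u + 5); d F_1 = (0) du + (-3) dv
  For the y component: f_2(F) = 2*u*v - 9*v + 1; d F_2 = (-v) du + (-u) dv
Combining and collecting du, dv coefficients:
  coeff of du: v*(-2*u*v + 9*v - 1)
  coeff of dv: -2*u^2*v - u - 45*v
F^* omega = (v*(-2*u*v + 9*v - 1)) du + (-2*u^2*v - u - 45*v) dv.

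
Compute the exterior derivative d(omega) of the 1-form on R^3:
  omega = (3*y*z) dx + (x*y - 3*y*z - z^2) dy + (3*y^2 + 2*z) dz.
d(omega) = (y - 3*z) dx ∧ dy + (-3*y) dx ∧ dz + (9*y + 2*z) dy ∧ dz

For a 1-form omega = sum_i f_i dx_i, the exterior derivative is
  d(omega) = sum_{i < j} (∂f_j/∂x_i - ∂f_i/∂x_j) dx_i ∧ dx_j.
  coefficient of dx ∧ dy: ∂f_2/∂x - ∂f_1/∂y = ∂(x*y - 3*y*z - z^2)/∂x - ∂(3*y*z)/∂y = y - 3*z
  coefficient of dx ∧ dz: ∂f_3/∂x - ∂f_1/∂z = ∂(3*y^2 + 2*z)/∂x - ∂(3*y*z)/∂z = -3*y
  coefficient of dy ∧ dz: ∂f_3/∂y - ∂f_2/∂z = ∂(3*y^2 + 2*z)/∂y - ∂(x*y - 3*y*z - z^2)/∂z = 9*y + 2*z
Assembling: d(omega) = (y - 3*z) dx ∧ dy + (-3*y) dx ∧ dz + (9*y + 2*z) dy ∧ dz.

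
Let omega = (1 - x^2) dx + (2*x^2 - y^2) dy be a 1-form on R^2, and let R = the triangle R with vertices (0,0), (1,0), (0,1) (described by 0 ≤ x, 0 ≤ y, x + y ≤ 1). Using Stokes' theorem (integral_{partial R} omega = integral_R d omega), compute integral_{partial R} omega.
integral_(partial R) omega = 2/3

Stokes: integral_partial_R omega = integral_R d omega with d omega = (∂Q/∂x - ∂P/∂y) dx ∧ dy.
  ∂Q/∂x = 4*x
  ∂P/∂y = 0
  integrand = ∂Q/∂x - ∂P/∂y = 4*x.
Integrating over R: integral_0^1 integral_0^{1-x} (4*x) dy dx = 2/3.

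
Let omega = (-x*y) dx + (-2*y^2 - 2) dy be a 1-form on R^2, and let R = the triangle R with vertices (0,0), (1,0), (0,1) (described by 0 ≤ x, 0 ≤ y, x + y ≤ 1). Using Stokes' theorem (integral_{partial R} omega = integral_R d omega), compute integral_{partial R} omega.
integral_(partial R) omega = 1/6

Stokes: integral_partial_R omega = integral_R d omega with d omega = (∂Q/∂x - ∂P/∂y) dx ∧ dy.
  ∂Q/∂x = 0
  ∂P/∂y = -x
  integrand = ∂Q/∂x - ∂P/∂y = x.
Integrating over R: integral_0^1 integral_0^{1-x} (x) dy dx = 1/6.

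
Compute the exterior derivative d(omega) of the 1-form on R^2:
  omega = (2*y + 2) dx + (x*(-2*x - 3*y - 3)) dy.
d(omega) = (-4*x - 3*y - 5) dx ∧ dy

For a 1-form omega = sum_i f_i dx_i, the exterior derivative is
  d(omega) = sum_{i < j} (∂f_j/∂x_i - ∂f_i/∂x_j) dx_i ∧ dx_j.
  coefficient of dx ∧ dy: ∂f_2/∂x - ∂f_1/∂y = ∂(x*(-2*x - 3*y - 3))/∂x - ∂(2*y + 2)/∂y = -4*x - 3*y - 5
Assembling: d(omega) = (-4*x - 3*y - 5) dx ∧ dy.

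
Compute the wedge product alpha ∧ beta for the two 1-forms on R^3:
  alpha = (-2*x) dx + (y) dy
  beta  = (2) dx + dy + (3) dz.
alpha ∧ beta = (-2*x - 2*y) dx ∧ dy + (-6*x) dx ∧ dz + (3*y) dy ∧ dz

Distribute the wedge, using dx_i ∧ dx_j = -dx_j ∧ dx_i and dx_i ∧ dx_i = 0. For each pair (i, j) with i < j, the coefficient of dx_i ∧ dx_j in alpha ∧ beta is (alpha_i * beta_j - alpha_j * beta_i). Collecting: alpha ∧ beta = (-2*x - 2*y) dx ∧ dy + (-6*x) dx ∧ dz + (3*y) dy ∧ dz.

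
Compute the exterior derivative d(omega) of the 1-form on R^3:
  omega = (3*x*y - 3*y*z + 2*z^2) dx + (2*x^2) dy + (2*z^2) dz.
d(omega) = (x + 3*z) dx ∧ dy + (3*y - 4*z) dx ∧ dz

For a 1-form omega = sum_i f_i dx_i, the exterior derivative is
  d(omega) = sum_{i < j} (∂f_j/∂x_i - ∂f_i/∂x_j) dx_i ∧ dx_j.
  coefficient of dx ∧ dy: ∂f_2/∂x - ∂f_1/∂y = ∂(2*x^2)/∂x - ∂(3*x*y - 3*y*z + 2*z^2)/∂y = x + 3*z
  coefficient of dx ∧ dz: ∂f_3/∂x - ∂f_1/∂z = ∂(2*z^2)/∂x - ∂(3*x*y - 3*y*z + 2*z^2)/∂z = 3*y - 4*z
Assembling: d(omega) = (x + 3*z) dx ∧ dy + (3*y - 4*z) dx ∧ dz.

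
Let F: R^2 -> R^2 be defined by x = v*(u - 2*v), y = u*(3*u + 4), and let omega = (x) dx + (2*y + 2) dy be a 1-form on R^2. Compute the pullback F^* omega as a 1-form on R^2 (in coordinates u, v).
F^* omega = (36*u^3 + 72*u^2 + u*v^2 + 44*u - 2*v^3 + 8) du + (v*(u^2 - 6*u*v + 8*v^2)) dv

Using F^*(f dg) = (f ∘ F) d(g ∘ F), substitute each coordinate x_i by F_i(u, v) in f_i, and replace dx_i by d F_i = (∂F_i/∂u) du + (∂F_i/∂v) dv.
  For the x component: f_1(F) = v*(u - 2*v); d F_1 = (v) du + (u - 4*v) dv
  For the y component: f_2(F) = 6*u^2 + 8*u + 2; d F_2 = (6*u + 4) du + (0) dv
Combining and collecting du, dv coefficients:
  coeff of du: 36*u^3 + 72*u^2 + u*v^2 + 44*u - 2*v^3 + 8
  coeff of dv: v*(u^2 - 6*u*v + 8*v^2)
F^* omega = (36*u^3 + 72*u^2 + u*v^2 + 44*u - 2*v^3 + 8) du + (v*(u^2 - 6*u*v + 8*v^2)) dv.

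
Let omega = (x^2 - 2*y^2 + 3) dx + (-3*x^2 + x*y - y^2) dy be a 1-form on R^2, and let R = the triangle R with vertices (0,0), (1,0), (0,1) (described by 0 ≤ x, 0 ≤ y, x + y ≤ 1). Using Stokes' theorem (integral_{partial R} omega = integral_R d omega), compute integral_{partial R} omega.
integral_(partial R) omega = -1/6

Stokes: integral_partial_R omega = integral_R d omega with d omega = (∂Q/∂x - ∂P/∂y) dx ∧ dy.
  ∂Q/∂x = -6*x + y
  ∂P/∂y = -4*y
  integrand = ∂Q/∂x - ∂P/∂y = -6*x + 5*y.
Integrating over R: integral_0^1 integral_0^{1-x} (-6*x + 5*y) dy dx = -1/6.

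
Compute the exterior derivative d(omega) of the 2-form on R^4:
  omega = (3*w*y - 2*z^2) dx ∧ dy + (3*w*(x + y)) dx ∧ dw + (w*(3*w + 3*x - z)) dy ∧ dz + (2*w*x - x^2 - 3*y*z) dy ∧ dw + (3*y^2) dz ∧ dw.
d(omega) = (3*w - 4*z) dx ∧ dy ∧ dz + (-w - 2*x + 3*y) dx ∧ dy ∧ dw + (6*w + 3*x + 9*y - z) dy ∧ dz ∧ dw

For a 2-form omega = sum_{i<j} g_{ij} dx_i ∧ dx_j, the exterior derivative is
  d(omega) = sum_{i<j} d(g_{ij}) ∧ dx_i ∧ dx_j = sum_{i<j, k} (∂g_{ij}/∂x_k) dx_k ∧ dx_i ∧ dx_j.
Expand each term, using dx_k ∧ dx_i ∧ dx_j = sgn(permutation) dx_{(a)} ∧ dx_{(b)} ∧ dx_{(c)} with (a < b < c) sorted:
  d(3*w*y - 2*z^2) includes (∂/∂z)(3*w*y - 2*z^2) dz = (-4*z) dz, which multiplied by dx ∧ dy gives (-4*z) dx ∧ dy ∧ dz
  d(3*w*y - 2*z^2) includes (∂/∂w)(3*w*y - 2*z^2) dw = (3*y) dw, which multiplied by dx ∧ dy gives (3*y) dx ∧ dy ∧ dw
  d(3*w*(x + y)) includes (∂/∂y)(3*w*(x + y)) dy = (3*w) dy, which multiplied by dx ∧ dw gives (-3*w) dx ∧ dy ∧ dw
  d(w*(3*w + 3*x - z)) includes (∂/∂x)(w*(3*w + 3*x - z)) dx = (3*w) dx, which multiplied by dy ∧ dz gives (3*w) dx ∧ dy ∧ dz
  d(w*(3*w + 3*x - z)) includes (∂/∂w)(w*(3*w + 3*x - z)) dw = (6*w + 3*x - z) dw, which multiplied by dy ∧ dz gives (6*w + 3*x - z) dy ∧ dz ∧ dw
  d(2*w*x - x^2 - 3*y*z) includes (∂/∂x)(2*w*x - x^2 - 3*y*z) dx = (2*w - 2*x) dx, which multiplied by dy ∧ dw gives (2*w - 2*x) dx ∧ dy ∧ dw
  d(2*w*x - x^2 - 3*y*z) includes (∂/∂z)(2*w*x - x^2 - 3*y*z) dz = (-3*y) dz, which multiplied by dy ∧ dw gives (3*y) dy ∧ dz ∧ dw
  d(3*y^2) includes (∂/∂y)(3*y^2) dy = (6*y) dy, which multiplied by dz ∧ dw gives (6*y) dy ∧ dz ∧ dw
Collecting like 3-forms: d(omega) = (3*w - 4*z) dx ∧ dy ∧ dz + (-w - 2*x + 3*y) dx ∧ dy ∧ dw + (6*w + 3*x + 9*y - z) dy ∧ dz ∧ dw.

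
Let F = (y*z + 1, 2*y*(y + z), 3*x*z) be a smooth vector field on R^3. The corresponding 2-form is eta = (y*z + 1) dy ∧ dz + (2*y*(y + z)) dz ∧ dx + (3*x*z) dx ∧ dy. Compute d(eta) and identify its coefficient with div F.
d(eta) = (3*x + 4*y + 2*z) dx ∧ dy ∧ dz; div F = 3*x + 4*y + 2*z

For a 2-form in R^3 of the form above, applying d gives a 3-form with coefficient ∂P/∂x + ∂Q/∂y + ∂R/∂z:
  ∂P/∂x = 0
  ∂Q/∂y = 4*y + 2*z
  ∂R/∂z = 3*x
Sum = 3*x + 4*y + 2*z, which is exactly div F.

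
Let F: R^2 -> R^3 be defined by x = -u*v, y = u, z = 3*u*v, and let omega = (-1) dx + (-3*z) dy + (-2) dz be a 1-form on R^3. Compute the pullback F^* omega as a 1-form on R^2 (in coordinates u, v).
F^* omega = (v*(-9*u - 5)) du + (-5*u) dv

Using F^*(f dg) = (f ∘ F) d(g ∘ F), substitute each coordinate x_i by F_i(u, v) in f_i, and replace dx_i by d F_i = (∂F_i/∂u) du + (∂F_i/∂v) dv.
  For the x component: f_1(F) = -1; d F_1 = (-v) du + (-u) dv
  For the y component: f_2(F) = -9*u*v; d F_2 = (1) du + (0) dv
  For the z component: f_3(F) = -2; d F_3 = (3*v) du + (3*u) dv
Combining and collecting du, dv coefficients:
  coeff of du: v*(-9*u - 5)
  coeff of dv: -5*u
F^* omega = (v*(-9*u - 5)) du + (-5*u) dv.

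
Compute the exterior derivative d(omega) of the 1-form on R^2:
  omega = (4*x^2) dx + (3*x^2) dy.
d(omega) = (6*x) dx ∧ dy

For a 1-form omega = sum_i f_i dx_i, the exterior derivative is
  d(omega) = sum_{i < j} (∂f_j/∂x_i - ∂f_i/∂x_j) dx_i ∧ dx_j.
  coefficient of dx ∧ dy: ∂f_2/∂x - ∂f_1/∂y = ∂(3*x^2)/∂x - ∂(4*x^2)/∂y = 6*x
Assembling: d(omega) = (6*x) dx ∧ dy.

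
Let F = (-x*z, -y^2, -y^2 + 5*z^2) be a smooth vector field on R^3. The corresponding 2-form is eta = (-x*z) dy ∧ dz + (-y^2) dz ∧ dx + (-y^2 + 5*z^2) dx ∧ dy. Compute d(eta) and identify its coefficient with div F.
d(eta) = (-2*y + 9*z) dx ∧ dy ∧ dz; div F = -2*y + 9*z

For a 2-form in R^3 of the form above, applying d gives a 3-form with coefficient ∂P/∂x + ∂Q/∂y + ∂R/∂z:
  ∂P/∂x = -z
  ∂Q/∂y = -2*y
  ∂R/∂z = 10*z
Sum = -2*y + 9*z, which is exactly div F.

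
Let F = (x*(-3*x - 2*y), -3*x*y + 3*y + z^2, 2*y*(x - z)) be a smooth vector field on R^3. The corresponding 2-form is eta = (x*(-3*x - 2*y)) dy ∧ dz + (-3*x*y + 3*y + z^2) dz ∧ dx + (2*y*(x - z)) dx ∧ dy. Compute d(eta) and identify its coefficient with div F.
d(eta) = (-9*x - 4*y + 3) dx ∧ dy ∧ dz; div F = -9*x - 4*y + 3

For a 2-form in R^3 of the form above, applying d gives a 3-form with coefficient ∂P/∂x + ∂Q/∂y + ∂R/∂z:
  ∂P/∂x = -6*x - 2*y
  ∂Q/∂y = 3 - 3*x
  ∂R/∂z = -2*y
Sum = -9*x - 4*y + 3, which is exactly div F.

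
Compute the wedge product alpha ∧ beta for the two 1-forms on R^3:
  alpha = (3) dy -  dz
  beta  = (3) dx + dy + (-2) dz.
alpha ∧ beta = (-9) dx ∧ dy + (-5) dy ∧ dz + (3) dx ∧ dz

Distribute the wedge, using dx_i ∧ dx_j = -dx_j ∧ dx_i and dx_i ∧ dx_i = 0. For each pair (i, j) with i < j, the coefficient of dx_i ∧ dx_j in alpha ∧ beta is (alpha_i * beta_j - alpha_j * beta_i). Collecting: alpha ∧ beta = (-9) dx ∧ dy + (-5) dy ∧ dz + (3) dx ∧ dz.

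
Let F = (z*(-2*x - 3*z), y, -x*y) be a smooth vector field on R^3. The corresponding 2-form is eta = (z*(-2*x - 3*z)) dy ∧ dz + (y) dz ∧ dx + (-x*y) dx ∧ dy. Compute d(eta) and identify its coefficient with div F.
d(eta) = (1 - 2*z) dx ∧ dy ∧ dz; div F = 1 - 2*z

For a 2-form in R^3 of the form above, applying d gives a 3-form with coefficient ∂P/∂x + ∂Q/∂y + ∂R/∂z:
  ∂P/∂x = -2*z
  ∂Q/∂y = 1
  ∂R/∂z = 0
Sum = 1 - 2*z, which is exactly div F.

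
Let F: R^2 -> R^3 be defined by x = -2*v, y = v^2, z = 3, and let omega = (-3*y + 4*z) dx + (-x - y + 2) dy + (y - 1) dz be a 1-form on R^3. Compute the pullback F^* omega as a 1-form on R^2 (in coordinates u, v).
F^* omega = (-2*v^3 + 10*v^2 + 4*v - 24) dv

Using F^*(f dg) = (f ∘ F) d(g ∘ F), substitute each coordinate x_i by F_i(u, v) in f_i, and replace dx_i by d F_i = (∂F_i/∂u) du + (∂F_i/∂v) dv.
  For the x component: f_1(F) = 12 - 3*v^2; d F_1 = (0) du + (-2) dv
  For the y component: f_2(F) = -v^2 + 2*v + 2; d F_2 = (0) du + (2*v) dv
  For the z component: f_3(F) = v^2 - 1; d F_3 = (0) du + (0) dv
Combining and collecting du, dv coefficients:
  coeff of du: 0
  coeff of dv: -2*v^3 + 10*v^2 + 4*v - 24
F^* omega = (-2*v^3 + 10*v^2 + 4*v - 24) dv.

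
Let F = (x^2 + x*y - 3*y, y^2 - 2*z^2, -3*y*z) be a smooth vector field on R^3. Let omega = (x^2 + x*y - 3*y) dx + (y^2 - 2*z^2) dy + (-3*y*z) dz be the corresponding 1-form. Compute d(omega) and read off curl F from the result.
d(omega) = (z) dy ∧ dz + (0) dz ∧ dx + (3 - x) dx ∧ dy; curl F = (z, 0, 3 - x)

d omega = sum_{i<j} (∂f_j/∂x_i - ∂f_i/∂x_j) dx_i ∧ dx_j. Under the identification (dy ∧ dz, dz ∧ dx, dx ∧ dy) ↔ (e_x, e_y, e_z), the coefficients are exactly the components of curl F. Compute:
  ∂R/∂y - ∂Q/∂z = (-3*z) - (-4*z) = z
  ∂P/∂z - ∂R/∂x = (0) - (0) = 0
  ∂Q/∂x - ∂P/∂y = (0) - (x - 3) = 3 - x.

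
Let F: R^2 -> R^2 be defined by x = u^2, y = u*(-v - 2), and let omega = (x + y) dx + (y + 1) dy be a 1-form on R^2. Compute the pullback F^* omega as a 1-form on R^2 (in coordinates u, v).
F^* omega = (2*u^3 - 2*u^2*v - 4*u^2 + u*v^2 + 4*u*v + 4*u - v - 2) du + (u*(u*v + 2*u - 1)) dv

Using F^*(f dg) = (f ∘ F) d(g ∘ F), substitute each coordinate x_i by F_i(u, v) in f_i, and replace dx_i by d F_i = (∂F_i/∂u) du + (∂F_i/∂v) dv.
  For the x component: f_1(F) = u*(u - v - 2); d F_1 = (2*u) du + (0) dv
  For the y component: f_2(F) = -u*v - 2*u + 1; d F_2 = (-v - 2) du + (-u) dv
Combining and collecting du, dv coefficients:
  coeff of du: 2*u^3 - 2*u^2*v - 4*u^2 + u*v^2 + 4*u*v + 4*u - v - 2
  coeff of dv: u*(u*v + 2*u - 1)
F^* omega = (2*u^3 - 2*u^2*v - 4*u^2 + u*v^2 + 4*u*v + 4*u - v - 2) du + (u*(u*v + 2*u - 1)) dv.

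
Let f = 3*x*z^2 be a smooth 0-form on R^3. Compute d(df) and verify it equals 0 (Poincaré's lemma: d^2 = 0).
d(df) = 0

Step 1: df = sum_i (∂f/∂x_i) dx_i = (3*z^2) dx + (0) dy + (6*x*z) dz.
Step 2: Apply d again. Using the 1-form formula, the coefficient of dx ∧ dy in d(df) is ∂^2 f/∂x ∂y - ∂^2 f/∂y ∂x = (0) - (0) = 0 (equality of mixed partials for smooth f).
Similarly for dx ∧ dz and dy ∧ dz — all coefficients vanish. So d(df) = 0.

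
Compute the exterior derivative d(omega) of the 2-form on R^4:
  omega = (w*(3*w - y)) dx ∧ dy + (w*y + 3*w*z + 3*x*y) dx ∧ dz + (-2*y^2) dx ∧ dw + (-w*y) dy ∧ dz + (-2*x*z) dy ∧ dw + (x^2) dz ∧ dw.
d(omega) = (6*w + 3*y - 2*z) dx ∧ dy ∧ dw + (-w - 3*x) dx ∧ dy ∧ dz + (2*x + y + 3*z) dx ∧ dz ∧ dw + (2*x - y) dy ∧ dz ∧ dw

For a 2-form omega = sum_{i<j} g_{ij} dx_i ∧ dx_j, the exterior derivative is
  d(omega) = sum_{i<j} d(g_{ij}) ∧ dx_i ∧ dx_j = sum_{i<j, k} (∂g_{ij}/∂x_k) dx_k ∧ dx_i ∧ dx_j.
Expand each term, using dx_k ∧ dx_i ∧ dx_j = sgn(permutation) dx_{(a)} ∧ dx_{(b)} ∧ dx_{(c)} with (a < b < c) sorted:
  d(w*(3*w - y)) includes (∂/∂w)(w*(3*w - y)) dw = (6*w - y) dw, which multiplied by dx ∧ dy gives (6*w - y) dx ∧ dy ∧ dw
  d(w*y + 3*w*z + 3*x*y) includes (∂/∂y)(w*y + 3*w*z + 3*x*y) dy = (w + 3*x) dy, which multiplied by dx ∧ dz gives (-w - 3*x) dx ∧ dy ∧ dz
  d(w*y + 3*w*z + 3*x*y) includes (∂/∂w)(w*y + 3*w*z + 3*x*y) dw = (y + 3*z) dw, which multiplied by dx ∧ dz gives (y + 3*z) dx ∧ dz ∧ dw
  d(-2*y^2) includes (∂/∂y)(-2*y^2) dy = (-4*y) dy, which multiplied by dx ∧ dw gives (4*y) dx ∧ dy ∧ dw
  d(-w*y) includes (∂/∂w)(-w*y) dw = (-y) dw, which multiplied by dy ∧ dz gives (-y) dy ∧ dz ∧ dw
  d(-2*x*z) includes (∂/∂x)(-2*x*z) dx = (-2*z) dx, which multiplied by dy ∧ dw gives (-2*z) dx ∧ dy ∧ dw
  d(-2*x*z) includes (∂/∂z)(-2*x*z) dz = (-2*x) dz, which multiplied by dy ∧ dw gives (2*x) dy ∧ dz ∧ dw
  d(x^2) includes (∂/∂x)(x^2) dx = (2*x) dx, which multiplied by dz ∧ dw gives (2*x) dx ∧ dz ∧ dw
Collecting like 3-forms: d(omega) = (6*w + 3*y - 2*z) dx ∧ dy ∧ dw + (-w - 3*x) dx ∧ dy ∧ dz + (2*x + y + 3*z) dx ∧ dz ∧ dw + (2*x - y) dy ∧ dz ∧ dw.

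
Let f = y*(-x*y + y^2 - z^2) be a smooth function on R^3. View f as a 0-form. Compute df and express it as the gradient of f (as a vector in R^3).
df = (-y^2) dx + (-2*x*y + 3*y^2 - z^2) dy + (-2*y*z) dz; grad f = (-y^2, -2*x*y + 3*y^2 - z^2, -2*y*z)

For a 0-form f, d f = (∂f/∂x) dx + (∂f/∂y) dy + (∂f/∂z) dz. The components of the vector representation are exactly the entries of grad f in Cartesian coordinates:
  ∂f/∂x = -y^2
  ∂f/∂y = -2*x*y + 3*y^2 - z^2
  ∂f/∂z = -2*y*z.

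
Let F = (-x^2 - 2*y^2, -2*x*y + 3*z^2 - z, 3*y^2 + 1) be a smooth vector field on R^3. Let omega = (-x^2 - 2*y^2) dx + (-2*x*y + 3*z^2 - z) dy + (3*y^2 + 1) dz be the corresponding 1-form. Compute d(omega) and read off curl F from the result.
d(omega) = (6*y - 6*z + 1) dy ∧ dz + (0) dz ∧ dx + (2*y) dx ∧ dy; curl F = (6*y - 6*z + 1, 0, 2*y)

d omega = sum_{i<j} (∂f_j/∂x_i - ∂f_i/∂x_j) dx_i ∧ dx_j. Under the identification (dy ∧ dz, dz ∧ dx, dx ∧ dy) ↔ (e_x, e_y, e_z), the coefficients are exactly the components of curl F. Compute:
  ∂R/∂y - ∂Q/∂z = (6*y) - (6*z - 1) = 6*y - 6*z + 1
  ∂P/∂z - ∂R/∂x = (0) - (0) = 0
  ∂Q/∂x - ∂P/∂y = (-2*y) - (-4*y) = 2*y.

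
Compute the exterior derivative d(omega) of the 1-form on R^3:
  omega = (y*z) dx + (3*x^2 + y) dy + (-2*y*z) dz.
d(omega) = (6*x - z) dx ∧ dy + (-y) dx ∧ dz + (-2*z) dy ∧ dz

For a 1-form omega = sum_i f_i dx_i, the exterior derivative is
  d(omega) = sum_{i < j} (∂f_j/∂x_i - ∂f_i/∂x_j) dx_i ∧ dx_j.
  coefficient of dx ∧ dy: ∂f_2/∂x - ∂f_1/∂y = ∂(3*x^2 + y)/∂x - ∂(y*z)/∂y = 6*x - z
  coefficient of dx ∧ dz: ∂f_3/∂x - ∂f_1/∂z = ∂(-2*y*z)/∂x - ∂(y*z)/∂z = -y
  coefficient of dy ∧ dz: ∂f_3/∂y - ∂f_2/∂z = ∂(-2*y*z)/∂y - ∂(3*x^2 + y)/∂z = -2*z
Assembling: d(omega) = (6*x - z) dx ∧ dy + (-y) dx ∧ dz + (-2*z) dy ∧ dz.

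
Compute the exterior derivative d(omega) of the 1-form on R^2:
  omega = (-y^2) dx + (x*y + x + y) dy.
d(omega) = (3*y + 1) dx ∧ dy

For a 1-form omega = sum_i f_i dx_i, the exterior derivative is
  d(omega) = sum_{i < j} (∂f_j/∂x_i - ∂f_i/∂x_j) dx_i ∧ dx_j.
  coefficient of dx ∧ dy: ∂f_2/∂x - ∂f_1/∂y = ∂(x*y + x + y)/∂x - ∂(-y^2)/∂y = 3*y + 1
Assembling: d(omega) = (3*y + 1) dx ∧ dy.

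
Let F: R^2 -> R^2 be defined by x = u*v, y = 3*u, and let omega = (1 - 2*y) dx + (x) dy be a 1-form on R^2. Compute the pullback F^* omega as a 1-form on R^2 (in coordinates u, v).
F^* omega = (v*(1 - 3*u)) du + (u*(1 - 6*u)) dv

Using F^*(f dg) = (f ∘ F) d(g ∘ F), substitute each coordinate x_i by F_i(u, v) in f_i, and replace dx_i by d F_i = (∂F_i/∂u) du + (∂F_i/∂v) dv.
  For the x component: f_1(F) = 1 - 6*u; d F_1 = (v) du + (u) dv
  For the y component: f_2(F) = u*v; d F_2 = (3) du + (0) dv
Combining and collecting du, dv coefficients:
  coeff of du: v*(1 - 3*u)
  coeff of dv: u*(1 - 6*u)
F^* omega = (v*(1 - 3*u)) du + (u*(1 - 6*u)) dv.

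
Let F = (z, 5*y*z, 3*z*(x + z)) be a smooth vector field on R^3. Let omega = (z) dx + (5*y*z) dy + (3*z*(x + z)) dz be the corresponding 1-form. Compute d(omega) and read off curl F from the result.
d(omega) = (-5*y) dy ∧ dz + (1 - 3*z) dz ∧ dx + (0) dx ∧ dy; curl F = (-5*y, 1 - 3*z, 0)

d omega = sum_{i<j} (∂f_j/∂x_i - ∂f_i/∂x_j) dx_i ∧ dx_j. Under the identification (dy ∧ dz, dz ∧ dx, dx ∧ dy) ↔ (e_x, e_y, e_z), the coefficients are exactly the components of curl F. Compute:
  ∂R/∂y - ∂Q/∂z = (0) - (5*y) = -5*y
  ∂P/∂z - ∂R/∂x = (1) - (3*z) = 1 - 3*z
  ∂Q/∂x - ∂P/∂y = (0) - (0) = 0.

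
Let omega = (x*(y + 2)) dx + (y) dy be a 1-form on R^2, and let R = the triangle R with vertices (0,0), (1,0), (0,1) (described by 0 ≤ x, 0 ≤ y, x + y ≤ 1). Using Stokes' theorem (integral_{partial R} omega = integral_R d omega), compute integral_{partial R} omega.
integral_(partial R) omega = -1/6

Stokes: integral_partial_R omega = integral_R d omega with d omega = (∂Q/∂x - ∂P/∂y) dx ∧ dy.
  ∂Q/∂x = 0
  ∂P/∂y = x
  integrand = ∂Q/∂x - ∂P/∂y = -x.
Integrating over R: integral_0^1 integral_0^{1-x} (-x) dy dx = -1/6.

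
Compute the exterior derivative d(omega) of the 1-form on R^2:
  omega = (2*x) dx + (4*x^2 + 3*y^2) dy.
d(omega) = (8*x) dx ∧ dy

For a 1-form omega = sum_i f_i dx_i, the exterior derivative is
  d(omega) = sum_{i < j} (∂f_j/∂x_i - ∂f_i/∂x_j) dx_i ∧ dx_j.
  coefficient of dx ∧ dy: ∂f_2/∂x - ∂f_1/∂y = ∂(4*x^2 + 3*y^2)/∂x - ∂(2*x)/∂y = 8*x
Assembling: d(omega) = (8*x) dx ∧ dy.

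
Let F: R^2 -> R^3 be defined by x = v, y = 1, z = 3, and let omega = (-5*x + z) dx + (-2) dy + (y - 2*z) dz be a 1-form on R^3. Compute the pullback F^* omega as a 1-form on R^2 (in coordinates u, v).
F^* omega = (3 - 5*v) dv

Using F^*(f dg) = (f ∘ F) d(g ∘ F), substitute each coordinate x_i by F_i(u, v) in f_i, and replace dx_i by d F_i = (∂F_i/∂u) du + (∂F_i/∂v) dv.
  For the x component: f_1(F) = 3 - 5*v; d F_1 = (0) du + (1) dv
  For the y component: f_2(F) = -2; d F_2 = (0) du + (0) dv
  For the z component: f_3(F) = -5; d F_3 = (0) du + (0) dv
Combining and collecting du, dv coefficients:
  coeff of du: 0
  coeff of dv: 3 - 5*v
F^* omega = (3 - 5*v) dv.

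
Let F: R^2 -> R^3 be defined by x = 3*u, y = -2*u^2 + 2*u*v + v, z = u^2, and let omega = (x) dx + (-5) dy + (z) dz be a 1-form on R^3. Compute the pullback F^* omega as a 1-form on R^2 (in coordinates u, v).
F^* omega = (2*u^3 + 29*u - 10*v) du + (-10*u - 5) dv

Using F^*(f dg) = (f ∘ F) d(g ∘ F), substitute each coordinate x_i by F_i(u, v) in f_i, and replace dx_i by d F_i = (∂F_i/∂u) du + (∂F_i/∂v) dv.
  For the x component: f_1(F) = 3*u; d F_1 = (3) du + (0) dv
  For the y component: f_2(F) = -5; d F_2 = (-4*u + 2*v) du + (2*u + 1) dv
  For the z component: f_3(F) = u^2; d F_3 = (2*u) du + (0) dv
Combining and collecting du, dv coefficients:
  coeff of du: 2*u^3 + 29*u - 10*v
  coeff of dv: -10*u - 5
F^* omega = (2*u^3 + 29*u - 10*v) du + (-10*u - 5) dv.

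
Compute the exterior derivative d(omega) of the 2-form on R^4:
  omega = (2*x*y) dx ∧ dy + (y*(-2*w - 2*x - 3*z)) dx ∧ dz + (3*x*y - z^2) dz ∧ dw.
d(omega) = (2*w + 2*x + 3*z) dx ∧ dy ∧ dz + (y) dx ∧ dz ∧ dw + (3*x) dy ∧ dz ∧ dw

For a 2-form omega = sum_{i<j} g_{ij} dx_i ∧ dx_j, the exterior derivative is
  d(omega) = sum_{i<j} d(g_{ij}) ∧ dx_i ∧ dx_j = sum_{i<j, k} (∂g_{ij}/∂x_k) dx_k ∧ dx_i ∧ dx_j.
Expand each term, using dx_k ∧ dx_i ∧ dx_j = sgn(permutation) dx_{(a)} ∧ dx_{(b)} ∧ dx_{(c)} with (a < b < c) sorted:
  d(y*(-2*w - 2*x - 3*z)) includes (∂/∂y)(y*(-2*w - 2*x - 3*z)) dy = (-2*w - 2*x - 3*z) dy, which multiplied by dx ∧ dz gives (2*w + 2*x + 3*z) dx ∧ dy ∧ dz
  d(y*(-2*w - 2*x - 3*z)) includes (∂/∂w)(y*(-2*w - 2*x - 3*z)) dw = (-2*y) dw, which multiplied by dx ∧ dz gives (-2*y) dx ∧ dz ∧ dw
  d(3*x*y - z^2) includes (∂/∂x)(3*x*y - z^2) dx = (3*y) dx, which multiplied by dz ∧ dw gives (3*y) dx ∧ dz ∧ dw
  d(3*x*y - z^2) includes (∂/∂y)(3*x*y - z^2) dy = (3*x) dy, which multiplied by dz ∧ dw gives (3*x) dy ∧ dz ∧ dw
Collecting like 3-forms: d(omega) = (2*w + 2*x + 3*z) dx ∧ dy ∧ dz + (y) dx ∧ dz ∧ dw + (3*x) dy ∧ dz ∧ dw.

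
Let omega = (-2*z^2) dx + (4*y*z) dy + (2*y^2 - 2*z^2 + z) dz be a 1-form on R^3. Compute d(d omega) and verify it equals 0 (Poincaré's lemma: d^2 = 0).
d(d omega) = 0

Step 1: d omega = sum_{i<j} (∂f_j/∂x_i - ∂f_i/∂x_j) dx_i ∧ dx_j:
  coeff of dx ∧ dy: 0
  coeff of dx ∧ dz: 4*z
  coeff of dy ∧ dz: 0
Step 2: Apply d again to each 2-form coefficient. The only possible 3-form in R^3 is dx ∧ dy ∧ dz, with coefficient
  ∂(coeff of dy∧dz)/∂x - ∂(coeff of dx∧dz)/∂y + ∂(coeff of dx∧dy)/∂z
  = ∂/∂x (0) - ∂/∂y (4*z) + ∂/∂z (0).
Each of these terms simplifies to sums of mixed partials that cancel in pairs. The result is 0 (by equality of mixed partials for smooth functions — Schwarz / Clairaut).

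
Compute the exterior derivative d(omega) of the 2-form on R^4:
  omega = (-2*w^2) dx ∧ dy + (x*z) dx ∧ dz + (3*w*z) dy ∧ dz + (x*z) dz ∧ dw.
d(omega) = (-4*w) dx ∧ dy ∧ dw + (3*z) dy ∧ dz ∧ dw + (z) dx ∧ dz ∧ dw

For a 2-form omega = sum_{i<j} g_{ij} dx_i ∧ dx_j, the exterior derivative is
  d(omega) = sum_{i<j} d(g_{ij}) ∧ dx_i ∧ dx_j = sum_{i<j, k} (∂g_{ij}/∂x_k) dx_k ∧ dx_i ∧ dx_j.
Expand each term, using dx_k ∧ dx_i ∧ dx_j = sgn(permutation) dx_{(a)} ∧ dx_{(b)} ∧ dx_{(c)} with (a < b < c) sorted:
  d(-2*w^2) includes (∂/∂w)(-2*w^2) dw = (-4*w) dw, which multiplied by dx ∧ dy gives (-4*w) dx ∧ dy ∧ dw
  d(3*w*z) includes (∂/∂w)(3*w*z) dw = (3*z) dw, which multiplied by dy ∧ dz gives (3*z) dy ∧ dz ∧ dw
  d(x*z) includes (∂/∂x)(x*z) dx = (z) dx, which multiplied by dz ∧ dw gives (z) dx ∧ dz ∧ dw
Collecting like 3-forms: d(omega) = (-4*w) dx ∧ dy ∧ dw + (3*z) dy ∧ dz ∧ dw + (z) dx ∧ dz ∧ dw.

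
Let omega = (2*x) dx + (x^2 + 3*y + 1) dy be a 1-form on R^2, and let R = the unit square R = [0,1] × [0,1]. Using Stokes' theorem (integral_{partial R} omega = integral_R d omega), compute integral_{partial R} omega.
integral_(partial R) omega = 1

Stokes: integral_partial_R omega = integral_R d omega with d omega = (∂Q/∂x - ∂P/∂y) dx ∧ dy.
  ∂Q/∂x = 2*x
  ∂P/∂y = 0
  integrand = ∂Q/∂x - ∂P/∂y = 2*x.
Integrating over R: integral_0^1 integral_0^1 (2*x) dx dy = 1.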